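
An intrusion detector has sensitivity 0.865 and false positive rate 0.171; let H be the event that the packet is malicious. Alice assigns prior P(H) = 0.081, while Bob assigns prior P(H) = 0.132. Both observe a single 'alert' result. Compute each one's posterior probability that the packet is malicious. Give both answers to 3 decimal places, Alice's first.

Alice: 0.308; Bob: 0.435

The likelihood ratio for an 'alert' result is 0.865/0.171 = 5.0585.
Alice: prior odds 0.081/0.919 = 0.088139; posterior odds 0.44585; posterior probability 0.308.
Bob: prior odds 0.132/0.868 = 0.15207; posterior odds 0.76926; posterior probability 0.435.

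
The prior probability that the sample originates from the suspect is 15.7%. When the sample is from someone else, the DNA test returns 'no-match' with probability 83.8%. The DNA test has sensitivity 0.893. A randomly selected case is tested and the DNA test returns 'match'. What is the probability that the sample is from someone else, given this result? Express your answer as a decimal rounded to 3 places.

Let H be the event that the sample originates from the suspect. P(H) = 0.157, so P(¬H) = 0.843. With E the 'match' result, P(E|H) = 0.893 and P(E|¬H) = 0.162.
P(E) = 0.893·0.157 + 0.162·0.843 = 0.14020 + 0.13657 = 0.27677.
By Bayes' theorem, P(H|E) = 0.14020 / 0.27677 = 0.507. Hence P(¬H|E) = 1 − 0.507 = 0.493.

P(¬H | E) ≈ 0.493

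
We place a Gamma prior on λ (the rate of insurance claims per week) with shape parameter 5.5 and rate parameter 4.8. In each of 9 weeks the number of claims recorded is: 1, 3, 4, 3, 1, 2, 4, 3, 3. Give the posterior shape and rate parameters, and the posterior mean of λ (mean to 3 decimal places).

Posterior: Gamma(shape=29.5, rate=13.8); mean ≈ 2.138

Total count ∑xᵢ = 24 over n = 9 weeks.
Gamma is conjugate to the Poisson likelihood: posterior is Gamma(shape = 5.5+24 = 29.5, rate = 4.8+9 = 13.8).
Posterior mean = shape/rate = 29.5/13.8 = 2.138.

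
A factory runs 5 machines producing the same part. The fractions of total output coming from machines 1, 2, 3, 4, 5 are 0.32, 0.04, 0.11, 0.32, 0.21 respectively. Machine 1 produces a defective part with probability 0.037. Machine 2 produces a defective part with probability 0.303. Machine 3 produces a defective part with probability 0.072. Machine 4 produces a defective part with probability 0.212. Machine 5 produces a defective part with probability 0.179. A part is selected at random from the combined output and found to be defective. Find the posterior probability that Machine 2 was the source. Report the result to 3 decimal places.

P(defective|M1) = 0.037; P(defective|M2) = 0.303; P(defective|M3) = 0.072; P(defective|M4) = 0.212; P(defective|M5) = 0.179.
Prior × likelihood for each source: 0.32·0.037=0.01184, 0.04·0.303=0.01212, 0.11·0.072=0.007920, 0.32·0.212=0.06784, 0.21·0.179=0.03759. Summing gives P(defective) = 0.13731.
P(Machine 2 | defective) = 0.01212 / 0.13731 = 0.088.

Posterior probability ≈ 0.088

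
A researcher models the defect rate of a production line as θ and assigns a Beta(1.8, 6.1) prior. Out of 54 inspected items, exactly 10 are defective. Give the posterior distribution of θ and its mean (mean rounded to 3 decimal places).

Posterior: Beta(11.8, 50.1); mean ≈ 0.191

The binomial likelihood is conjugate to the Beta prior: with 10 successes and 44 failures, the posterior is Beta(1.8+10, 6.1+44) = Beta(11.8, 50.1).
Posterior mean = α/(α+β) = 11.8/61.9 = 0.191.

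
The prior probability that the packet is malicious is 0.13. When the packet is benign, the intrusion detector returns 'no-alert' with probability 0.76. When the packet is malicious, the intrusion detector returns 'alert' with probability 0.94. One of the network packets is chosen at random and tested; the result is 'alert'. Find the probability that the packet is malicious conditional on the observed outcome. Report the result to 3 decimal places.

P(H | E) ≈ 0.369

Let H be the event that the packet is malicious. P(H) = 0.13, so P(¬H) = 0.87. With E the 'alert' result, P(E|H) = 0.94 and P(E|¬H) = 0.24.
P(E) = 0.94·0.13 + 0.24·0.87 = 0.12220 + 0.20880 = 0.33100.
By Bayes' theorem, P(H|E) = 0.12220 / 0.33100 = 0.369.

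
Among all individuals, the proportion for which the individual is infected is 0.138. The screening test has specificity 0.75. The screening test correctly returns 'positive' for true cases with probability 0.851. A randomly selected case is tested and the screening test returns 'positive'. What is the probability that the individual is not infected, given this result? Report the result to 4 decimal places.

P(¬H | E) ≈ 0.6473

Write H for 'the individual is infected'. Prior odds H:¬H = 0.138/0.862 = 0.16009. For the 'positive' outcome, the likelihood ratio is 0.851/0.25 = 3.4040.
Posterior odds = 0.16009 × 3.4040 = 0.54496, so P(H|E) = 0.54496/(1+0.54496) = 0.3527. Then P(¬H|E) = 1 − 0.3527 = 0.6473.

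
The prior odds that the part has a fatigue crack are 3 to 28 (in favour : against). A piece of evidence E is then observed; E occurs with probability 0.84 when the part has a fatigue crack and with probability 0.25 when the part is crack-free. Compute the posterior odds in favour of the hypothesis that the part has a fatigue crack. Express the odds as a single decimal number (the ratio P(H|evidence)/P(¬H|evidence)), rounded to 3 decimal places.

Posterior odds ≈ 0.360

Prior odds = 3/28 = 0.10714.
Likelihood ratio for E = 0.84/0.25 = 3.3600.
Posterior odds = prior odds × LR = 0.36000.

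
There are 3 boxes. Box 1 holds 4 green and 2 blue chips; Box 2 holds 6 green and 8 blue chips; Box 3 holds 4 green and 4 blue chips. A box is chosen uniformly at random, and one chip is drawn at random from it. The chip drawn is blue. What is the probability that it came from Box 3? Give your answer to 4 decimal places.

P(blue|Box 1) = 0.3333; P(blue|Box 2) = 0.5714; P(blue|Box 3) = 0.5.
Prior × likelihood for each source: 0.333333·0.3333=0.1111, 0.333333·0.5714=0.1905, 0.333333·0.5=0.1667. Summing gives P(blue) = 0.46825.
P(Box 3 | blue) = 0.1667 / 0.46825 = 0.3559.

Posterior probability ≈ 0.3559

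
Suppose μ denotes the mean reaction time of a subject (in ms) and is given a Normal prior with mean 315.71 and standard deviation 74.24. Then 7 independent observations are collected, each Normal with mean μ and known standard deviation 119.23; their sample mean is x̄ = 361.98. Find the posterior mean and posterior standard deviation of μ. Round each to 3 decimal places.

Posterior mean ≈ 349.522; posterior SD ≈ 38.523

Prior precision 1/τ₀² = 1/74.24² = 0.00018144; data precision n/σ² = 7/119.23² = 0.00049241.
Posterior precision = 0.00018144 + 0.00049241 = 0.00067385, giving posterior SD = 1/√0.00067385 = 38.523.
Posterior mean = (0.00018144·315.71 + 0.00049241·361.98) / 0.00067385 = 349.522.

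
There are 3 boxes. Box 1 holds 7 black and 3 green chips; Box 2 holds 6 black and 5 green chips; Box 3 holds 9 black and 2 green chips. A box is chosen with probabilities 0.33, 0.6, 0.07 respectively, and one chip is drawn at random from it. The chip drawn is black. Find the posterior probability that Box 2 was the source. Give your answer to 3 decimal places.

Posterior probability ≈ 0.532

P(black|Box 1) = 0.7; P(black|Box 2) = 0.5455; P(black|Box 3) = 0.8182.
Prior × likelihood for each source: 0.33·0.7=0.2310, 0.6·0.5455=0.3273, 0.07·0.8182=0.05727. Summing gives P(black) = 0.61555.
P(Box 2 | black) = 0.3273 / 0.61555 = 0.532.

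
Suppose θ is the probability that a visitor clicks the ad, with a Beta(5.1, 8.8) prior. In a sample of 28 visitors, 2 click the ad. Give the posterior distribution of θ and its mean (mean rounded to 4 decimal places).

Posterior: Beta(7.1, 34.8); mean ≈ 0.1695

Observing 2 successes and 26 failures updates Beta(5.1, 8.8) by adding the success and failure counts to the two shape parameters: α = 5.1+2 = 7.1, β = 8.8+26 = 34.8.
Posterior mean = α/(α+β) = 7.1/41.9 = 0.1695.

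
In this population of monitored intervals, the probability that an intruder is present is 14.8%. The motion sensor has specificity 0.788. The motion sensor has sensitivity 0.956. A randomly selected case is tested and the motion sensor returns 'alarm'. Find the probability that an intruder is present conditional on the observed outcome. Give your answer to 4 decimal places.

P(H | E) ≈ 0.4393

Let H be the event that an intruder is present. P(H) = 0.148, so P(¬H) = 0.852. With E the 'alarm' result, P(E|H) = 0.956 and P(E|¬H) = 0.212.
P(E) = 0.956·0.148 + 0.212·0.852 = 0.14149 + 0.18062 = 0.32211.
By Bayes' theorem, P(H|E) = 0.14149 / 0.32211 = 0.4393.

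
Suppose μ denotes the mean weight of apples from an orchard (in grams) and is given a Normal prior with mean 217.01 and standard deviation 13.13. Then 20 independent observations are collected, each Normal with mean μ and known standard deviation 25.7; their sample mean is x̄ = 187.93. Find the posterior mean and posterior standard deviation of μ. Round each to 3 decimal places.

Posterior mean ≈ 192.605; posterior SD ≈ 5.265

Prior precision 1/τ₀² = 1/13.13² = 0.00580057; data precision n/σ² = 20/25.7² = 0.0302805.
Posterior precision = 0.00580057 + 0.0302805 = 0.0360811, giving posterior SD = 1/√0.0360811 = 5.265.
Posterior mean = (0.00580057·217.01 + 0.0302805·187.93) / 0.0360811 = 192.605.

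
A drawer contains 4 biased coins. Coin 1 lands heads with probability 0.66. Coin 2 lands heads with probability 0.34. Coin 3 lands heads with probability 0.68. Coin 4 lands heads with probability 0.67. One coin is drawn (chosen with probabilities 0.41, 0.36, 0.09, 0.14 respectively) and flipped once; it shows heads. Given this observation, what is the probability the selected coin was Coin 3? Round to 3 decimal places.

Posterior probability ≈ 0.112

P(heads|C1) = 0.66; P(heads|C2) = 0.34; P(heads|C3) = 0.68; P(heads|C4) = 0.67.
Prior × likelihood for each source: 0.41·0.66=0.2706, 0.36·0.34=0.1224, 0.09·0.68=0.06120, 0.14·0.67=0.09380. Summing gives P(heads) = 0.54800.
P(Coin 3 | heads) = 0.06120 / 0.54800 = 0.112.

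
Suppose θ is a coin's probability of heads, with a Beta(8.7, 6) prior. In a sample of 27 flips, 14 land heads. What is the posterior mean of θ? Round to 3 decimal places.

Posterior mean ≈ 0.544

The binomial likelihood is conjugate to the Beta prior: with 14 successes and 13 failures, the posterior is Beta(8.7+14, 6+13) = Beta(22.7, 19).
Posterior mean = α/(α+β) = 22.7/41.7 = 0.544.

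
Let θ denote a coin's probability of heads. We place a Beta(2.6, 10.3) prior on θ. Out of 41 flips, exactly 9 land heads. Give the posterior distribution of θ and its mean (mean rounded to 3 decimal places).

Posterior: Beta(11.6, 42.3); mean ≈ 0.215

Observing 9 successes and 32 failures updates Beta(2.6, 10.3) by adding the success and failure counts to the two shape parameters: α = 2.6+9 = 11.6, β = 10.3+32 = 42.3.
E[θ | data] = 11.6/(11.6+42.3) = 0.215.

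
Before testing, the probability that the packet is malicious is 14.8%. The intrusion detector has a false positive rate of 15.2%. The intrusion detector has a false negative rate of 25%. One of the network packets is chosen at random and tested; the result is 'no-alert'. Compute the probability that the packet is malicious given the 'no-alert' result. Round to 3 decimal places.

Let H be the event that the packet is malicious. P(H) = 0.148, so P(¬H) = 0.852. With E the 'no-alert' result, P(E|H) = 0.25 and P(E|¬H) = 0.848.
P(E) = 0.25·0.148 + 0.848·0.852 = 0.037000 + 0.72250 = 0.75950.
By Bayes' theorem, P(H|E) = 0.037000 / 0.75950 = 0.049.

P(H | E) ≈ 0.049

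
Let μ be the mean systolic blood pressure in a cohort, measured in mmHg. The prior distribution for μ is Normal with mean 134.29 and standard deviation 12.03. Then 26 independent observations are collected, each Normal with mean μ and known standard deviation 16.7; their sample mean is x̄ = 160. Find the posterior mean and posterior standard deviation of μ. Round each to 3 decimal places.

Posterior mean ≈ 158.226; posterior SD ≈ 3.160

With known σ, the Normal prior is conjugate. Weight on the data is w = (n/σ²)/(n/σ² + 1/τ₀²) = 0.0932267/(0.0932267+0.00690985) = 0.93100.
Posterior mean = w·x̄ + (1−w)·μ₀ = 0.93100·160 + 0.069004·134.29 = 158.226. Posterior variance = 1/(0.0932267+0.00690985) = 9.98636, so SD = 3.160.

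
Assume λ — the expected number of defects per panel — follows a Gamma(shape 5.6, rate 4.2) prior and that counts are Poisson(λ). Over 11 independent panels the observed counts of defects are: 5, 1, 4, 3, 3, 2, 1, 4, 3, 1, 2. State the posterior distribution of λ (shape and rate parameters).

Total count ∑xᵢ = 29 over n = 11 panels.
Gamma is conjugate to the Poisson likelihood: posterior is Gamma(shape = 5.6+29 = 34.6, rate = 4.2+11 = 15.2).

Posterior: Gamma(shape=34.6, rate=15.2)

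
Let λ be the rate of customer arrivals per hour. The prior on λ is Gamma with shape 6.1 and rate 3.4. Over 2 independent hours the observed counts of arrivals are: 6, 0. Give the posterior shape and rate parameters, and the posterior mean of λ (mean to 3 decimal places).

Posterior: Gamma(shape=12.1, rate=5.4); mean ≈ 2.241

Total count ∑xᵢ = 6 over n = 2 hours.
Gamma is conjugate to the Poisson likelihood: posterior is Gamma(shape = 6.1+6 = 12.1, rate = 3.4+2 = 5.4).
Posterior mean = shape/rate = 12.1/5.4 = 2.241.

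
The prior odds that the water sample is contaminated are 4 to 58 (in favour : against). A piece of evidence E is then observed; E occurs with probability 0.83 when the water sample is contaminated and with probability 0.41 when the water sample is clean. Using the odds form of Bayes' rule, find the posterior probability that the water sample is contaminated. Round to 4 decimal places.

Posterior probability ≈ 0.1225

Prior odds = 4/58 = 0.068966. In log-odds, ln(0.068966) = -2.6741.
Add log likelihood ratio: ln(2.0244) = 0.70527.
Posterior log-odds = -1.9689, so posterior odds = exp(-1.9689) = 0.13961. Converting, P(H|E) = 0.13961/1.1396 = 0.1225.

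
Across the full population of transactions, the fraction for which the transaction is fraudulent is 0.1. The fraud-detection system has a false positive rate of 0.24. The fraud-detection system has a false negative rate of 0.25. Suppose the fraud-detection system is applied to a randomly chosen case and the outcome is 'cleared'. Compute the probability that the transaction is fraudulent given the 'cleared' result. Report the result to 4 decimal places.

P(H | E) ≈ 0.0353

Write H for 'the transaction is fraudulent'. Prior odds H:¬H = 0.1/0.9 = 0.11111. For the 'cleared' outcome, the likelihood ratio is 0.25/0.76 = 0.32895.
Posterior odds = 0.11111 × 0.32895 = 0.036550, so P(H|E) = 0.036550/(1+0.036550) = 0.0353.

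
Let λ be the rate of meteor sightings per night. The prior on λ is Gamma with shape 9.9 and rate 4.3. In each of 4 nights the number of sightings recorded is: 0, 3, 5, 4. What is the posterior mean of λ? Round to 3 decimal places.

Posterior mean ≈ 2.639

Total count ∑xᵢ = 12 over n = 4 nights.
Gamma is conjugate to the Poisson likelihood: posterior is Gamma(shape = 9.9+12 = 21.9, rate = 4.3+4 = 8.3).
E[λ | data] = 21.9/8.3 = 2.639.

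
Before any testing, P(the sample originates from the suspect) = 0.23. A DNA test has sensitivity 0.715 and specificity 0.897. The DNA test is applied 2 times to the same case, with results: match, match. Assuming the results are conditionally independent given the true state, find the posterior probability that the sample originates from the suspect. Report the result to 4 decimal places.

Let H be the event that the sample originates from the suspect; start with P(H) = 0.23. P('match'|H) = 0.715, P('match'|¬H) = 0.103.
Update on result 1 ('match'): P(H) ← 0.715·0.2300 / (0.715·0.2300 + 0.103·0.7700) = 0.16445/0.24376 = 0.6746.
Update on result 2 ('match'): P(H) ← 0.715·0.6746 / (0.715·0.6746 + 0.103·0.3254) = 0.48237/0.51588 = 0.9350.

Posterior P(H) ≈ 0.9350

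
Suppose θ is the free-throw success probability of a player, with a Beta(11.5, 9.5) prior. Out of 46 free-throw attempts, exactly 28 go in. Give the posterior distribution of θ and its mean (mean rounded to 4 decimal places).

The binomial likelihood is conjugate to the Beta prior: with 28 successes and 18 failures, the posterior is Beta(11.5+28, 9.5+18) = Beta(39.5, 27.5).
E[θ | data] = 39.5/(39.5+27.5) = 0.5896.

Posterior: Beta(39.5, 27.5); mean ≈ 0.5896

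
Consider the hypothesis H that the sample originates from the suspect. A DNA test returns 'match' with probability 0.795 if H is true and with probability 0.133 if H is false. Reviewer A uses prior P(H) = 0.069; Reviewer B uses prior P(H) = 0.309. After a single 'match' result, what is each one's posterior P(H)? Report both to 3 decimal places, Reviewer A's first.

Reviewer A: 0.307; Reviewer B: 0.728

P('+'|H) = 0.795, P('+'|¬H) = 0.133.
Reviewer A: numerator 0.795·0.069 = 0.054855; evidence = 0.054855+0.133·0.931 = 0.17868; posterior = 0.307.
Reviewer B: numerator 0.795·0.309 = 0.24566; evidence = 0.24566+0.133·0.691 = 0.33756; posterior = 0.728.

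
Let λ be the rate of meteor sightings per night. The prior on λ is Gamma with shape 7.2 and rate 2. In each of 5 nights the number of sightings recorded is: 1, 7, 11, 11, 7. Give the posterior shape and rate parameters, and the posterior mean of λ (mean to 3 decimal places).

Total count ∑xᵢ = 37 over n = 5 nights.
Gamma is conjugate to the Poisson likelihood: posterior is Gamma(shape = 7.2+37 = 44.2, rate = 2+5 = 7).
E[λ | data] = 44.2/7 = 6.314.

Posterior: Gamma(shape=44.2, rate=7); mean ≈ 6.314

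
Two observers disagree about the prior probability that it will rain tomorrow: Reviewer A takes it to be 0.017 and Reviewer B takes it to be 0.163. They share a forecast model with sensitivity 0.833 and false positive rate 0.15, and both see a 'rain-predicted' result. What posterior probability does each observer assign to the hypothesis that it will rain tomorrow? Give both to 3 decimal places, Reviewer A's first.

Reviewer A: 0.088; Reviewer B: 0.520

The likelihood ratio for a 'rain-predicted' result is 0.833/0.15 = 5.5533.
Reviewer A: prior odds 0.017/0.983 = 0.017294; posterior odds 0.096039; posterior probability 0.088.
Reviewer B: prior odds 0.163/0.837 = 0.19474; posterior odds 1.0815; posterior probability 0.520.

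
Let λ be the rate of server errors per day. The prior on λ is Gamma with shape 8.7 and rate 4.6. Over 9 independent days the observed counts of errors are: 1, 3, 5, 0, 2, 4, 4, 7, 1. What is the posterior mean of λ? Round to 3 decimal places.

Posterior mean ≈ 2.625

Total count ∑xᵢ = 27 over n = 9 days.
Gamma is conjugate to the Poisson likelihood: posterior is Gamma(shape = 8.7+27 = 35.7, rate = 4.6+9 = 13.6).
E[λ | data] = 35.7/13.6 = 2.625.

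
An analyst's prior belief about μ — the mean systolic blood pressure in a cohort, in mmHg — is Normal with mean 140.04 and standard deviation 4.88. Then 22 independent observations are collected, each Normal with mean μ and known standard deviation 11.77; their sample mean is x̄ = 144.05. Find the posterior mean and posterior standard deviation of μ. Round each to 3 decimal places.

With known σ, the Normal prior is conjugate. Weight on the data is w = (n/σ²)/(n/σ² + 1/τ₀²) = 0.158807/(0.158807+0.0419914) = 0.79088.
Posterior mean = w·x̄ + (1−w)·μ₀ = 0.79088·144.05 + 0.20912·140.04 = 143.211. Posterior variance = 1/(0.158807+0.0419914) = 4.98012, so SD = 2.232.

Posterior mean ≈ 143.211; posterior SD ≈ 2.232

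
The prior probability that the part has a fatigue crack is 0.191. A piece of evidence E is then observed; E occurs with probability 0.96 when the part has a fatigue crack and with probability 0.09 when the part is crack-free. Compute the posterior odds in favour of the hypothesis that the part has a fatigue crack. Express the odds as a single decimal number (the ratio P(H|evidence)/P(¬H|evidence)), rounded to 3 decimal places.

Prior odds = 0.191/(1−0.191) = 0.23609. In log-odds, ln(0.23609) = -1.4435.
Add log likelihood ratio: ln(10.667) = 2.3671.
Posterior log-odds = 0.92360, so posterior odds = exp(0.92360) = 2.5183.

Posterior odds ≈ 2.518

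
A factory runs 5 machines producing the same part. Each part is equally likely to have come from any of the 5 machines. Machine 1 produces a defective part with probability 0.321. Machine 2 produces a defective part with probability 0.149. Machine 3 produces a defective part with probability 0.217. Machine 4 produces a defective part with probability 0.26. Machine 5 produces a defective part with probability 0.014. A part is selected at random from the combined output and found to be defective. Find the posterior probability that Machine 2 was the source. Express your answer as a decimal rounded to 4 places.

Posterior probability ≈ 0.1550

Tabulate prior·likelihood by source: [1] prior 0.2, lik 0.321, product 0.06420; [2] prior 0.2, lik 0.149, product 0.02980; [3] prior 0.2, lik 0.217, product 0.04340; [4] prior 0.2, lik 0.26, product 0.05200; [5] prior 0.2, lik 0.014, product 0.002800.
Normalizing constant = 0.19220; the posterior for Machine 2 is its product over the sum, 0.02980/0.19220 = 0.1550.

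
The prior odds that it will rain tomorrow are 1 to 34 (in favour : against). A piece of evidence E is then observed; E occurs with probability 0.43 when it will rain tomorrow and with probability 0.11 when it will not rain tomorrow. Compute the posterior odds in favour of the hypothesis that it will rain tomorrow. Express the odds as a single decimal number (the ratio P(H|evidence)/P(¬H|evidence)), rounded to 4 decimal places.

Posterior odds ≈ 0.1150

Prior odds = 1/34 = 0.029412. In log-odds, ln(0.029412) = -3.5264.
Add log likelihood ratio: ln(3.9091) = 1.3633.
Posterior log-odds = -2.1631, so posterior odds = exp(-2.1631) = 0.11497.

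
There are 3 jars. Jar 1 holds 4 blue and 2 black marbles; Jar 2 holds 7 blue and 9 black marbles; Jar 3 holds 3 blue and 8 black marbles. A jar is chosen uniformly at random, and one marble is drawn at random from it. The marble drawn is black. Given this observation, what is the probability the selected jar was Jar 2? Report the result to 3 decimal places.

P(black|Jar 1) = 0.3333; P(black|Jar 2) = 0.5625; P(black|Jar 3) = 0.7273.
Prior × likelihood for each source: 0.333333·0.3333=0.1111, 0.333333·0.5625=0.1875, 0.333333·0.7273=0.2424. Summing gives P(black) = 0.54104.
P(Jar 2 | black) = 0.1875 / 0.54104 = 0.347.

Posterior probability ≈ 0.347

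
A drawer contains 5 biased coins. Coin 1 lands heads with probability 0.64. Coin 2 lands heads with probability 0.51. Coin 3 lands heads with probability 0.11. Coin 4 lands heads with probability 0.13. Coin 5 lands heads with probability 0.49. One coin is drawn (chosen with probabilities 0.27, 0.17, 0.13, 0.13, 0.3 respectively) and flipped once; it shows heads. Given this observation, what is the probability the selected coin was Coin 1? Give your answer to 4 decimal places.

P(heads|C1) = 0.64; P(heads|C2) = 0.51; P(heads|C3) = 0.11; P(heads|C4) = 0.13; P(heads|C5) = 0.49.
Prior × likelihood for each source: 0.27·0.64=0.1728, 0.17·0.51=0.08670, 0.13·0.11=0.01430, 0.13·0.13=0.01690, 0.3·0.49=0.1470. Summing gives P(heads) = 0.43770.
P(Coin 1 | heads) = 0.1728 / 0.43770 = 0.3948.

Posterior probability ≈ 0.3948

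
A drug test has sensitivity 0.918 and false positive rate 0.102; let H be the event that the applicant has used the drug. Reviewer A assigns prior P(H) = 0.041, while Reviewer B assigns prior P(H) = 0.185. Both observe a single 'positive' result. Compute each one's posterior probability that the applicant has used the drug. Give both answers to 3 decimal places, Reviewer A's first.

The likelihood ratio for a 'positive' result is 0.918/0.102 = 9.0000.
Reviewer A: prior odds 0.041/0.959 = 0.042753; posterior odds 0.38478; posterior probability 0.278.
Reviewer B: prior odds 0.185/0.815 = 0.22699; posterior odds 2.0429; posterior probability 0.671.

Reviewer A: 0.278; Reviewer B: 0.671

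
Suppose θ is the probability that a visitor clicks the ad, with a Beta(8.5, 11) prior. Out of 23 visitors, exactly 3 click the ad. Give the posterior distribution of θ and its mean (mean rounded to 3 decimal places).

The binomial likelihood is conjugate to the Beta prior: with 3 successes and 20 failures, the posterior is Beta(8.5+3, 11+20) = Beta(11.5, 31).
E[θ | data] = 11.5/(11.5+31) = 0.271.

Posterior: Beta(11.5, 31); mean ≈ 0.271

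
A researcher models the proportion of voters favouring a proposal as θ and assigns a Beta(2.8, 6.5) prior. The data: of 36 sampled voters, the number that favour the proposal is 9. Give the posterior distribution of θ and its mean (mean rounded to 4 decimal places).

Observing 9 successes and 27 failures updates Beta(2.8, 6.5) by adding the success and failure counts to the two shape parameters: α = 2.8+9 = 11.8, β = 6.5+27 = 33.5.
Posterior mean = α/(α+β) = 11.8/45.3 = 0.2605.

Posterior: Beta(11.8, 33.5); mean ≈ 0.2605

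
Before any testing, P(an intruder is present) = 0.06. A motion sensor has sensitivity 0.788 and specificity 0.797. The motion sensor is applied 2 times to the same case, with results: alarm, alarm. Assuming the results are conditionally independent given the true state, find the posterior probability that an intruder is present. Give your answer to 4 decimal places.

Let H be the event that an intruder is present; start with P(H) = 0.06. P('alarm'|H) = 0.788, P('alarm'|¬H) = 0.203.
Update on result 1 ('alarm'): P(H) ← 0.788·0.0600 / (0.788·0.0600 + 0.203·0.9400) = 0.047280/0.23810 = 0.1986.
Update on result 2 ('alarm'): P(H) ← 0.788·0.1986 / (0.788·0.1986 + 0.203·0.8014) = 0.15647/0.31916 = 0.4903.

Posterior P(H) ≈ 0.4903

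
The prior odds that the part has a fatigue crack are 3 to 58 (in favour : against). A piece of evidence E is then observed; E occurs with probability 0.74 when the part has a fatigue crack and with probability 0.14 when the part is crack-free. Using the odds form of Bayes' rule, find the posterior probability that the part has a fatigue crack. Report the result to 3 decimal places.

Prior odds = 3/58 = 0.051724.
Likelihood ratio for E = 0.74/0.14 = 5.2857.
Posterior odds = prior odds × LR = 0.27340.
Posterior probability = odds/(1+odds) = 0.27340/1.2734 = 0.215.

Posterior probability ≈ 0.215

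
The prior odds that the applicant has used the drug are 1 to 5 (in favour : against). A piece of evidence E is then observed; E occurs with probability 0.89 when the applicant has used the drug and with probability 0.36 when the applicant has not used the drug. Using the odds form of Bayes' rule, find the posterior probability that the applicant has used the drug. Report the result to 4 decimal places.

Posterior probability ≈ 0.3309

Prior odds = 1/5 = 0.20000. In log-odds, ln(0.20000) = -1.6094.
Add log likelihood ratio: ln(2.4722) = 0.90512.
Posterior log-odds = -0.70432, so posterior odds = exp(-0.70432) = 0.49444. Converting, P(H|E) = 0.49444/1.4944 = 0.3309.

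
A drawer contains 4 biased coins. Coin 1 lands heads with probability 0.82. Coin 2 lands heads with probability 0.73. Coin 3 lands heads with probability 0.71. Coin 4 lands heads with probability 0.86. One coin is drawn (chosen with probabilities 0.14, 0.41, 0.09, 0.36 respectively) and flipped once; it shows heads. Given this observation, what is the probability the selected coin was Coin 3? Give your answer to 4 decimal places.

Tabulate prior·likelihood by source: [1] prior 0.14, lik 0.82, product 0.1148; [2] prior 0.41, lik 0.73, product 0.2993; [3] prior 0.09, lik 0.71, product 0.06390; [4] prior 0.36, lik 0.86, product 0.3096.
Normalizing constant = 0.78760; the posterior for Coin 3 is its product over the sum, 0.06390/0.78760 = 0.0811.

Posterior probability ≈ 0.0811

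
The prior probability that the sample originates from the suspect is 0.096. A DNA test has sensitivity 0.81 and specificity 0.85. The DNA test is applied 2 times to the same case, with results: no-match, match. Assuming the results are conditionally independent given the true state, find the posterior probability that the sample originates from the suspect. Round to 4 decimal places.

Posterior P(H) ≈ 0.1136

With H the event that the sample originates from the suspect, the joint likelihood of the observed sequence is P(data|H) = 0.19·0.81 = 0.15390 and P(data|¬H) = 0.85·0.15 = 0.12750.
Bayes: P(H|data) = 0.096·0.15390 / (0.096·0.15390 + 0.904·0.12750) = 0.014774/0.13003 = 0.1136.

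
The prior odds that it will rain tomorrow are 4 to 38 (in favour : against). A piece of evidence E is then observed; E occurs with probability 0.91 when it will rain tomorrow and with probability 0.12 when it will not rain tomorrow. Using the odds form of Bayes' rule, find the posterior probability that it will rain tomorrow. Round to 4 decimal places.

Posterior probability ≈ 0.4439

Prior odds = 4/38 = 0.10526. In log-odds, ln(0.10526) = -2.2513.
Add log likelihood ratio: ln(7.5833) = 2.0260.
Posterior log-odds = -0.22534, so posterior odds = exp(-0.22534) = 0.79825. Converting, P(H|E) = 0.79825/1.7982 = 0.4439.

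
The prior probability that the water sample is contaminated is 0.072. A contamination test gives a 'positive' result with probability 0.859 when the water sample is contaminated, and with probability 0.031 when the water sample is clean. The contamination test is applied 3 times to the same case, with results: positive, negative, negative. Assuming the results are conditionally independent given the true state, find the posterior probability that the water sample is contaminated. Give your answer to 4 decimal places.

With H the event that the water sample is contaminated, the joint likelihood of the observed sequence is P(data|H) = 0.859·0.141·0.141 = 0.017078 and P(data|¬H) = 0.031·0.969·0.969 = 0.029108.
Bayes: P(H|data) = 0.072·0.017078 / (0.072·0.017078 + 0.928·0.029108) = 0.0012296/0.028242 = 0.0435.

Posterior P(H) ≈ 0.0435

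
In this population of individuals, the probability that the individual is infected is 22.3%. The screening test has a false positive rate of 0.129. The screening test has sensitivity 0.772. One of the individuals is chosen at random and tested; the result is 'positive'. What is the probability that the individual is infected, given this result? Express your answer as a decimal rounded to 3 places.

Let H be the event that the individual is infected. P(H) = 0.223, so P(¬H) = 0.777. With E the 'positive' result, P(E|H) = 0.772 and P(E|¬H) = 0.129.
P(E) = 0.772·0.223 + 0.129·0.777 = 0.17216 + 0.10023 = 0.27239.
By Bayes' theorem, P(H|E) = 0.17216 / 0.27239 = 0.632.

P(H | E) ≈ 0.632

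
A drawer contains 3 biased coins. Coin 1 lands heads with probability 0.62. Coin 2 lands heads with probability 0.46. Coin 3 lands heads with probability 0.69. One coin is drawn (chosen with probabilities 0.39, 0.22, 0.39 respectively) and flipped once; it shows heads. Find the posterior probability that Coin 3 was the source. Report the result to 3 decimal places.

Posterior probability ≈ 0.440

P(heads|C1) = 0.62; P(heads|C2) = 0.46; P(heads|C3) = 0.69.
Prior × likelihood for each source: 0.39·0.62=0.2418, 0.22·0.46=0.1012, 0.39·0.69=0.2691. Summing gives P(heads) = 0.61210.
P(Coin 3 | heads) = 0.2691 / 0.61210 = 0.440.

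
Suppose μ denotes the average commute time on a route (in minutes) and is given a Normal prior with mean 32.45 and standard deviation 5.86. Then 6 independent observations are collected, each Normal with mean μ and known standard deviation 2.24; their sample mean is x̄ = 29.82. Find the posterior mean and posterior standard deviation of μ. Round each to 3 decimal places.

Posterior mean ≈ 29.883; posterior SD ≈ 0.904

Prior precision 1/τ₀² = 1/5.86² = 0.0291209; data precision n/σ² = 6/2.24² = 1.19579.
Posterior precision = 0.0291209 + 1.19579 = 1.22491, giving posterior SD = 1/√1.22491 = 0.904.
Posterior mean = (0.0291209·32.45 + 1.19579·29.82) / 1.22491 = 29.883.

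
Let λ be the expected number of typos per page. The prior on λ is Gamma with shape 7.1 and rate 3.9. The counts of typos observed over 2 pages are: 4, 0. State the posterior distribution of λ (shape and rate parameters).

The Poisson likelihood adds the total count to the shape and the number of exposure periods to the rate. Here ∑xᵢ = 4 and n = 2, so shape 7.1→11.1 and rate 3.9→5.9.

Posterior: Gamma(shape=11.1, rate=5.9)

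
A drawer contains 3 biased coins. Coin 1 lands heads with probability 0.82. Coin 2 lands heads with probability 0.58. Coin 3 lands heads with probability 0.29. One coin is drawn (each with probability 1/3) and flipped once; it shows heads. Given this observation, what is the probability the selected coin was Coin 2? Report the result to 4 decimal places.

Posterior probability ≈ 0.3432

P(heads|C1) = 0.82; P(heads|C2) = 0.58; P(heads|C3) = 0.29.
Prior × likelihood for each source: 0.333333·0.82=0.2733, 0.333333·0.58=0.1933, 0.333333·0.29=0.09667. Summing gives P(heads) = 0.56333.
P(Coin 2 | heads) = 0.1933 / 0.56333 = 0.3432.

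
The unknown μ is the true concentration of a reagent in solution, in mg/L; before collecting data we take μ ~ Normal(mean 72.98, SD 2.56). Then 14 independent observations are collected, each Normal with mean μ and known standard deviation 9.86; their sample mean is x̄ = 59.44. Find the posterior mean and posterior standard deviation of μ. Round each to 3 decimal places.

Posterior mean ≈ 66.406; posterior SD ≈ 1.836

Prior precision 1/τ₀² = 1/2.56² = 0.152588; data precision n/σ² = 14/9.86² = 0.144004.
Posterior precision = 0.152588 + 0.144004 = 0.296592, giving posterior SD = 1/√0.296592 = 1.836.
Posterior mean = (0.152588·72.98 + 0.144004·59.44) / 0.296592 = 66.406.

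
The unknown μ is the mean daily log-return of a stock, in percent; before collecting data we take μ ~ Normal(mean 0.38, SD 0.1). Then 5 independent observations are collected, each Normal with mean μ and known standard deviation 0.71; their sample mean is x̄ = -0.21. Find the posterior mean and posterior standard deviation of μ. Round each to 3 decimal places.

Prior precision 1/τ₀² = 1/0.1² = 100.000; data precision n/σ² = 5/0.71² = 9.91867.
Posterior precision = 100.000 + 9.91867 = 109.919, giving posterior SD = 1/√109.919 = 0.095.
Posterior mean = (100.000·0.38 + 9.91867·-0.21) / 109.919 = 0.327.

Posterior mean ≈ 0.327; posterior SD ≈ 0.095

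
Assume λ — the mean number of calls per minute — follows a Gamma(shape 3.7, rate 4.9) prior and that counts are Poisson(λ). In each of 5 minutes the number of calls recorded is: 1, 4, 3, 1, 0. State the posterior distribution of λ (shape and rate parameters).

Total count ∑xᵢ = 9 over n = 5 minutes.
Gamma is conjugate to the Poisson likelihood: posterior is Gamma(shape = 3.7+9 = 12.7, rate = 4.9+5 = 9.9).

Posterior: Gamma(shape=12.7, rate=9.9)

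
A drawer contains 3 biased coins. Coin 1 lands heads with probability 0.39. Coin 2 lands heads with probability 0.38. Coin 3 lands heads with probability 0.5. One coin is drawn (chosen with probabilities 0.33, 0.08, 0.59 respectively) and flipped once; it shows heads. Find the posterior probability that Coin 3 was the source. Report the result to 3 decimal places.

Posterior probability ≈ 0.650

P(heads|C1) = 0.39; P(heads|C2) = 0.38; P(heads|C3) = 0.5.
Prior × likelihood for each source: 0.33·0.39=0.1287, 0.08·0.38=0.03040, 0.59·0.5=0.2950. Summing gives P(heads) = 0.45410.
P(Coin 3 | heads) = 0.2950 / 0.45410 = 0.650.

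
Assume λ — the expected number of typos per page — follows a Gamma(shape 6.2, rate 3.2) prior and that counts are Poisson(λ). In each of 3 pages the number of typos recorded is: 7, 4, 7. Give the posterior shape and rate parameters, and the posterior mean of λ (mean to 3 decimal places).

The Poisson likelihood adds the total count to the shape and the number of exposure periods to the rate. Here ∑xᵢ = 18 and n = 3, so shape 6.2→24.2 and rate 3.2→6.2.
E[λ | data] = 24.2/6.2 = 3.903.

Posterior: Gamma(shape=24.2, rate=6.2); mean ≈ 3.903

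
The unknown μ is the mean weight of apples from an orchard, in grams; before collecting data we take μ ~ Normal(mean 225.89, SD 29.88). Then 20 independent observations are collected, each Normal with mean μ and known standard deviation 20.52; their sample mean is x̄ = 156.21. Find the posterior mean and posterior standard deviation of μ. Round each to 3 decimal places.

With known σ, the Normal prior is conjugate. Weight on the data is w = (n/σ²)/(n/σ² + 1/τ₀²) = 0.0474980/(0.0474980+0.00112005) = 0.97696.
Posterior mean = w·x̄ + (1−w)·μ₀ = 0.97696·156.21 + 0.023038·225.89 = 157.815. Posterior variance = 1/(0.0474980+0.00112005) = 20.5685, so SD = 4.535.

Posterior mean ≈ 157.815; posterior SD ≈ 4.535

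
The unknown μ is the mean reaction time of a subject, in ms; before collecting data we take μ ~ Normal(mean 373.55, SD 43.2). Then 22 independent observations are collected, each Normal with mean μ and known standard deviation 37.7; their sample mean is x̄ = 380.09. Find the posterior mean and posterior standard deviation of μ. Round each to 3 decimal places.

Posterior mean ≈ 379.871; posterior SD ≈ 7.902

With known σ, the Normal prior is conjugate. Weight on the data is w = (n/σ²)/(n/σ² + 1/τ₀²) = 0.0154789/(0.0154789+0.00053584) = 0.96654.
Posterior mean = w·x̄ + (1−w)·μ₀ = 0.96654·380.09 + 0.033459·373.55 = 379.871. Posterior variance = 1/(0.0154789+0.00053584) = 62.4425, so SD = 7.902.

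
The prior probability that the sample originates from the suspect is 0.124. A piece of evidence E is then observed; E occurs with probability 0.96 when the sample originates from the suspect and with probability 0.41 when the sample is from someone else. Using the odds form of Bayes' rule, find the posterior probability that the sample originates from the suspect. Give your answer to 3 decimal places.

Posterior probability ≈ 0.249

Prior odds = 0.124/(1−0.124) = 0.14155. In log-odds, ln(0.14155) = -1.9551.
Add log likelihood ratio: ln(2.3415) = 0.85078.
Posterior log-odds = -1.1043, so posterior odds = exp(-1.1043) = 0.33144. Converting, P(H|E) = 0.33144/1.3314 = 0.249.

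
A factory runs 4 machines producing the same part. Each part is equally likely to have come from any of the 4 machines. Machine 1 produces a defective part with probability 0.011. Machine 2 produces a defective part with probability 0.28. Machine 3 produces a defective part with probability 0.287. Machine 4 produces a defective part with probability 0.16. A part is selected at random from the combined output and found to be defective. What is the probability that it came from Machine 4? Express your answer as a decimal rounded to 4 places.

Posterior probability ≈ 0.2168

Tabulate prior·likelihood by source: [1] prior 0.25, lik 0.011, product 0.002750; [2] prior 0.25, lik 0.28, product 0.07000; [3] prior 0.25, lik 0.287, product 0.07175; [4] prior 0.25, lik 0.16, product 0.04000.
Normalizing constant = 0.18450; the posterior for Machine 4 is its product over the sum, 0.04000/0.18450 = 0.2168.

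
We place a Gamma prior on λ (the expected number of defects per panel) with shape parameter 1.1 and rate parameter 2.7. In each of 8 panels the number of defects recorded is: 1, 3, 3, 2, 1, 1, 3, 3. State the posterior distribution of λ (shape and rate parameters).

Total count ∑xᵢ = 17 over n = 8 panels.
Gamma is conjugate to the Poisson likelihood: posterior is Gamma(shape = 1.1+17 = 18.1, rate = 2.7+8 = 10.7).

Posterior: Gamma(shape=18.1, rate=10.7)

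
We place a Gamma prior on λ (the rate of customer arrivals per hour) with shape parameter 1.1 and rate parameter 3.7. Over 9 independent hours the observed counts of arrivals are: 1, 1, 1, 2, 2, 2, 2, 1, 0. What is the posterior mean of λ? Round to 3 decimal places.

Total count ∑xᵢ = 12 over n = 9 hours.
Gamma is conjugate to the Poisson likelihood: posterior is Gamma(shape = 1.1+12 = 13.1, rate = 3.7+9 = 12.7).
Posterior mean = shape/rate = 13.1/12.7 = 1.031.

Posterior mean ≈ 1.031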